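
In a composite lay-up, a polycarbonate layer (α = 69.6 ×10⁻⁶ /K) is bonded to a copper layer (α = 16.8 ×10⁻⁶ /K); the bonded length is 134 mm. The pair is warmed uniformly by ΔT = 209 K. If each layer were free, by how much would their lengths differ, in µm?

Δα = |69.6 − 16.8|×10⁻⁶/K = 52.8×10⁻⁶/K.
ΔL_mismatch = Δα·L·ΔT = 52.8×10⁻⁶ × 134.0 mm × 209.0 K = 1480 µm.

1480 µm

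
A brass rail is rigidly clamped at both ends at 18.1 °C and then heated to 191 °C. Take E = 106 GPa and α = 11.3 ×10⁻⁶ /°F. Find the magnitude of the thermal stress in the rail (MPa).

373 MPa

α = 11.3×10⁻⁶/°F × 9/5 = 20.3×10⁻⁶/K.
ΔT = 172.9 K. Constrained thermal stress σ = E·α·ΔT = 106.0×10³ MPa × 20.3×10⁻⁶ × 172.9 = 373 MPa (compressive).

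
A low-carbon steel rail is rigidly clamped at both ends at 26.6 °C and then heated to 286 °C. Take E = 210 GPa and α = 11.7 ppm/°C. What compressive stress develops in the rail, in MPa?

637 MPa

ΔT = 259.4 K. Constrained thermal stress σ = E·α·ΔT = 210.0×10³ MPa × 11.7×10⁻⁶ × 259.4 = 637 MPa (compressive).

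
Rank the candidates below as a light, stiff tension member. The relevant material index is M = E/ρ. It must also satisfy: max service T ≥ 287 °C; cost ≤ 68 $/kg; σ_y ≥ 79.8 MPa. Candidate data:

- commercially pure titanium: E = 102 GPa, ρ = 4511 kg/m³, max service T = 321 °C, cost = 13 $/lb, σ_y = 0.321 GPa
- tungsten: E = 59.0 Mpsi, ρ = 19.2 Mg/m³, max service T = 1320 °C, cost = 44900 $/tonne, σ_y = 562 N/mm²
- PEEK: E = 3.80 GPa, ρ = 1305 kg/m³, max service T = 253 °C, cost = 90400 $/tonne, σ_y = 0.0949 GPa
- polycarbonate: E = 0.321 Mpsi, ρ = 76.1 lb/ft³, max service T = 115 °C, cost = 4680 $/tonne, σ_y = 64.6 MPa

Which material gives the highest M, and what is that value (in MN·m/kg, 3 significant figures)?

commercially pure titanium, M = 22.6 MN·m/kg

Screen on constraints: max service T ≥ 287 °C; cost ≤ 68 $/kg; σ_y ≥ 79.8 MPa. Survivors: commercially pure titanium, tungsten.
Putting every candidate on a common basis:
  commercially pure titanium: E = 102.0 GPa, ρ = 4511 kg/m³
  tungsten: E = 406.8 GPa, ρ = 19200 kg/m³
  commercially pure titanium: M = 22.6 MN·m/kg
  tungsten: M = 21.2 MN·m/kg
Commercially pure titanium ranks first.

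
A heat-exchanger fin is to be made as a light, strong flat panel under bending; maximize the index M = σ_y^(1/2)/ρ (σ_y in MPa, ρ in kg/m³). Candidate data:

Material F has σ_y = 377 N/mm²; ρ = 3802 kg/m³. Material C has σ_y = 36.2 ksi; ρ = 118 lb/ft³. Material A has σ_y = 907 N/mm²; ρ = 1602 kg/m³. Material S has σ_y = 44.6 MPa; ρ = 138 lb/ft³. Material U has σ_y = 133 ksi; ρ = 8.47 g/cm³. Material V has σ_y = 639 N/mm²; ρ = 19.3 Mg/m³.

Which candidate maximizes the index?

Convert each candidate to consistent units, then evaluate M:
  material F: σ_y = 377.0 MPa, ρ = 3802 kg/m³
  material C: σ_y = 249.6 MPa, ρ = 1890 kg/m³
  material A: σ_y = 907.0 MPa, ρ = 1602 kg/m³
  material S: σ_y = 44.60 MPa, ρ = 2211 kg/m³
  material U: σ_y = 917.0 MPa, ρ = 8470 kg/m³
  material V: σ_y = 639.0 MPa, ρ = 19300 kg/m³
  material A: M = 18.8×10⁻³
  material C: M = 8.36×10⁻³
  material F: M = 5.11×10⁻³
  material U: M = 3.58×10⁻³
  material S: M = 3.02×10⁻³
  material V: M = 1.31×10⁻³
Material A ranks first.

material A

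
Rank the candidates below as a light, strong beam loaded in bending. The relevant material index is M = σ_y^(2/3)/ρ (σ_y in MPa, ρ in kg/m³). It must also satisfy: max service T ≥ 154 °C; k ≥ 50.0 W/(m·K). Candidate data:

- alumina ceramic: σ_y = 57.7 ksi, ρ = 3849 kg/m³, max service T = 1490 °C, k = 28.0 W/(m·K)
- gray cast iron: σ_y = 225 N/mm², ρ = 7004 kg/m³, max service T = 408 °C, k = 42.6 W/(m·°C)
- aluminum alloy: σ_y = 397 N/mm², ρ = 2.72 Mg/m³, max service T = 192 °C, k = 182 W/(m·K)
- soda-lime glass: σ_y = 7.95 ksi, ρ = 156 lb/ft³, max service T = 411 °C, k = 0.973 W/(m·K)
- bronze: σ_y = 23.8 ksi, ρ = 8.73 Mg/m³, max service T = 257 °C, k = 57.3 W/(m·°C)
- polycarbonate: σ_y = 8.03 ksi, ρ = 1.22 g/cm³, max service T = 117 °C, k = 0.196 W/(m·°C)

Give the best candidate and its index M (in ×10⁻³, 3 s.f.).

Screen on constraints: max service T ≥ 154 °C; k ≥ 50.0 W/(m·K). Survivors: aluminum alloy, bronze.
In SI units:
  aluminum alloy: σ_y = 397.0 MPa, ρ = 2720 kg/m³
  bronze: σ_y = 164.1 MPa, ρ = 8730 kg/m³
  aluminum alloy: M = 19.9×10⁻³
  bronze: M = 3.43×10⁻³
The maximum is for aluminum alloy.

aluminum alloy, M = 19.9×10⁻³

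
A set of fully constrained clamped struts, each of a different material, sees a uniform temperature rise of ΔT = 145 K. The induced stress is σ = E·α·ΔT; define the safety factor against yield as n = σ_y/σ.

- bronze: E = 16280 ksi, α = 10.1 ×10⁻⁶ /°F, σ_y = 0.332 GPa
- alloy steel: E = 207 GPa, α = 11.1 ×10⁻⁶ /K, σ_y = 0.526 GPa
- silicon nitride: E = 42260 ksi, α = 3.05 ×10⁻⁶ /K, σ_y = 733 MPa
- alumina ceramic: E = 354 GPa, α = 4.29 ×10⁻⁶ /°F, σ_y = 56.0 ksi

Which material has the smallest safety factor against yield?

alumina ceramic

Per material, after unit conversion:
  bronze: E = 112.2, α = 18.2, σ_y = 332.0 → σ = 296 MPa, n = 1.12
  alloy steel: E = 207.0, α = 11.1, σ_y = 526.0 → σ = 333 MPa, n = 1.58
  silicon nitride: E = 291.4, α = 3.05, σ_y = 733.0 → σ = 129 MPa, n = 5.69
  alumina ceramic: E = 354.0, α = 7.72, σ_y = 386.1 → σ = 396 MPa, n = 0.974
Smallest n: alumina ceramic with n = 0.974.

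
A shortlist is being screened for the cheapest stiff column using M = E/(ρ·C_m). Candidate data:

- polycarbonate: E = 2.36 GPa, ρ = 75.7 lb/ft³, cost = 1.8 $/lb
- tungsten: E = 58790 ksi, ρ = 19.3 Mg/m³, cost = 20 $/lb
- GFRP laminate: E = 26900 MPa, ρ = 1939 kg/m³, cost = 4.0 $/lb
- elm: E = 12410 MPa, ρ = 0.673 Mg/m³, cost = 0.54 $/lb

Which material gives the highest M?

Normalizing units and computing the index:
  polycarbonate: E = 2.360 GPa, ρ = 1213 kg/m³, cost = 3.968 $/kg
  tungsten: E = 405.3 GPa, ρ = 19300 kg/m³, cost = 44.09 $/kg
  GFRP laminate: E = 26.90 GPa, ρ = 1939 kg/m³, cost = 8.818 $/kg
  elm: E = 12.41 GPa, ρ = 673.0 kg/m³, cost = 1.190 $/kg
  elm: M = 15.5 MN·m per $
  GFRP laminate: M = 1.57 MN·m per $
  polycarbonate: M = 0.490 MN·m per $
  tungsten: M = 0.476 MN·m per $
The maximum is for elm.

elm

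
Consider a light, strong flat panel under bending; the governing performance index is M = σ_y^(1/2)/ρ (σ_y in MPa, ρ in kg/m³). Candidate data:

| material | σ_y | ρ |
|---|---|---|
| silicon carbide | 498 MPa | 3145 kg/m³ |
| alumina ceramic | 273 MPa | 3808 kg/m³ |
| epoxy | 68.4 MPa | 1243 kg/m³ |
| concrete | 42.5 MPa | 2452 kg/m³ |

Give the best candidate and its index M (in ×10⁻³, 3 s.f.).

silicon carbide, M = 7.10×10⁻³

Per-candidate index values:
  silicon carbide: M = 7.10×10⁻³
  epoxy: M = 6.65×10⁻³
  alumina ceramic: M = 4.34×10⁻³
  concrete: M = 2.66×10⁻³
The maximum is for silicon carbide.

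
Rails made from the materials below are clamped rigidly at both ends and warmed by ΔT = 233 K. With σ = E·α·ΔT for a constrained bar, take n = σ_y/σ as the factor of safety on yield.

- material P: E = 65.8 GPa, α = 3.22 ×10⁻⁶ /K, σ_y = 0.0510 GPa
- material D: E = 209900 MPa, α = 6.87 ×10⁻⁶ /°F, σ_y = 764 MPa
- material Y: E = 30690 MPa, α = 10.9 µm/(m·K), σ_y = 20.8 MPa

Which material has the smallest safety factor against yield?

material Y

Converting E to GPa, α to ×10⁻⁶/K, σ_y to MPa, then σ and n for each:
  material P: E = 65.80, α = 3.22, σ_y = 51.00 → σ = 49.4 MPa, n = 1.03
  material D: E = 209.9, α = 12.4, σ_y = 764.0 → σ = 605 MPa, n = 1.26
  material Y: E = 30.69, α = 10.9, σ_y = 20.80 → σ = 77.9 MPa, n = 0.267
Material Y has the lowest safety factor, n = 0.267.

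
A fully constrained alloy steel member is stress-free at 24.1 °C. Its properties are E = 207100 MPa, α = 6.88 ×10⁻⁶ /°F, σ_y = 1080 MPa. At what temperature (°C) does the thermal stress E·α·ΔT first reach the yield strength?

E = 207100 MPa = 207.1 GPa.
α = 6.88×10⁻⁶/°F × 9/5 = 12.4×10⁻⁶/K.
E·α·ΔT = 1080 MPa ⇒ ΔT = 1080 / (207.1×10³ × 12.4×10⁻⁶) = 421.1 K.
T = 24.1 + 421.1 = 445.2 °C.

445 °C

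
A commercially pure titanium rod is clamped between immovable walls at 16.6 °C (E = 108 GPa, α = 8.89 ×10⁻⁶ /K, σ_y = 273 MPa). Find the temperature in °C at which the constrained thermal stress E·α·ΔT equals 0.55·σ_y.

173 °C

E·α·ΔT = 150.2 MPa ⇒ ΔT = 150.2 / (108.0×10³ × 8.89×10⁻⁶) = 156.4 K.
T = 16.6 + 156.4 = 173.0 °C.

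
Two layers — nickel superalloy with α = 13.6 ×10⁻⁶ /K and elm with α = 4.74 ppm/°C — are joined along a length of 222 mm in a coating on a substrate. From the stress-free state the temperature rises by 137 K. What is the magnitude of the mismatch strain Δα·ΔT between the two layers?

Δα = |13.6 − 4.74|×10⁻⁶/K = 8.86×10⁻⁶/K.
Mismatch strain = Δα·ΔT = 8.86×10⁻⁶ × 137.0 = 1.21×10⁻³.

1.21×10⁻³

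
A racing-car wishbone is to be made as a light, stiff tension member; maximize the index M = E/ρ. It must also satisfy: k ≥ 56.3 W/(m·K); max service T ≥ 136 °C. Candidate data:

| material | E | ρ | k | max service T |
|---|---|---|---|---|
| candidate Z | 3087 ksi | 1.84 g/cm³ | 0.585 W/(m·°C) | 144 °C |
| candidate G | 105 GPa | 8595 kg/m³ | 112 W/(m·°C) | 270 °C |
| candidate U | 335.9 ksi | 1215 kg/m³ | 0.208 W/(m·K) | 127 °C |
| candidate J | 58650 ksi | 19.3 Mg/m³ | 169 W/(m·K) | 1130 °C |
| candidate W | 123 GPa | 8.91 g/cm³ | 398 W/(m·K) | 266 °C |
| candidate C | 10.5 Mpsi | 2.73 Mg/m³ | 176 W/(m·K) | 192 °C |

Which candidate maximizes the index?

Screen on constraints: k ≥ 56.3 W/(m·K); max service T ≥ 136 °C. Survivors: candidate G, candidate J, candidate W, candidate C.
Convert each candidate to consistent units, then evaluate M:
  candidate G: E = 105.0 GPa, ρ = 8595 kg/m³
  candidate J: E = 404.4 GPa, ρ = 19300 kg/m³
  candidate W: E = 123.0 GPa, ρ = 8910 kg/m³
  candidate C: E = 72.39 GPa, ρ = 2730 kg/m³
  candidate C: M = 26.5 MN·m/kg
  candidate J: M = 21.0 MN·m/kg
  candidate W: M = 13.8 MN·m/kg
  candidate G: M = 12.2 MN·m/kg
Candidate C has the largest M.

candidate C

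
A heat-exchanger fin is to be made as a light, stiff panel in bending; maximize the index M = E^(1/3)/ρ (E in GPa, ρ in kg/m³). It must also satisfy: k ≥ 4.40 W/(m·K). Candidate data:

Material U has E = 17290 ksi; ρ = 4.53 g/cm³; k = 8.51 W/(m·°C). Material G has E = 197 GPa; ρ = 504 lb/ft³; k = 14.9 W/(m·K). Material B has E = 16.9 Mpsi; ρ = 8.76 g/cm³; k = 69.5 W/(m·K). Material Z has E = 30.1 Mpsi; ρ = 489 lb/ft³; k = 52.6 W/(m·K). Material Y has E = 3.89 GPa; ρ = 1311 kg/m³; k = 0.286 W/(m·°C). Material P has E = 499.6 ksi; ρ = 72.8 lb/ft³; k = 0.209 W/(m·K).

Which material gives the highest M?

Screen on constraints: k ≥ 4.40 W/(m·K). Survivors: material U, material G, material B, material Z.
In SI units:
  material U: E = 119.2 GPa, ρ = 4530 kg/m³
  material G: E = 197.0 GPa, ρ = 8073 kg/m³
  material B: E = 116.5 GPa, ρ = 8760 kg/m³
  material Z: E = 207.5 GPa, ρ = 7833 kg/m³
  material U: M = 1.09×10⁻³
  material Z: M = 0.756×10⁻³
  material G: M = 0.721×10⁻³
  material B: M = 0.558×10⁻³
Highest index: material U.

material U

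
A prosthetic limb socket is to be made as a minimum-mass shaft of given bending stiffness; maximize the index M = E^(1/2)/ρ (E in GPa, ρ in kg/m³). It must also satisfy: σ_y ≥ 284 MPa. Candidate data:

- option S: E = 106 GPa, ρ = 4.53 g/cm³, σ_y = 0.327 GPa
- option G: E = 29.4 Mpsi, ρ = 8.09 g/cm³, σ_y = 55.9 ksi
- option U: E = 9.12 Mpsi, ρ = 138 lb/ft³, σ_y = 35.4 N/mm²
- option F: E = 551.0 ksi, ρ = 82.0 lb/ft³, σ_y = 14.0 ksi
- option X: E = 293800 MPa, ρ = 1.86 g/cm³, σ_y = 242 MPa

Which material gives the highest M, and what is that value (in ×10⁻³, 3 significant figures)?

option S, M = 2.27×10⁻³

Screen on constraints: σ_y ≥ 284 MPa. Survivors: option S, option G.
After converting to SI:
  option S: E = 106.0 GPa, ρ = 4530 kg/m³
  option G: E = 202.7 GPa, ρ = 8090 kg/m³
  option S: M = 2.27×10⁻³
  option G: M = 1.76×10⁻³
Highest index: option S.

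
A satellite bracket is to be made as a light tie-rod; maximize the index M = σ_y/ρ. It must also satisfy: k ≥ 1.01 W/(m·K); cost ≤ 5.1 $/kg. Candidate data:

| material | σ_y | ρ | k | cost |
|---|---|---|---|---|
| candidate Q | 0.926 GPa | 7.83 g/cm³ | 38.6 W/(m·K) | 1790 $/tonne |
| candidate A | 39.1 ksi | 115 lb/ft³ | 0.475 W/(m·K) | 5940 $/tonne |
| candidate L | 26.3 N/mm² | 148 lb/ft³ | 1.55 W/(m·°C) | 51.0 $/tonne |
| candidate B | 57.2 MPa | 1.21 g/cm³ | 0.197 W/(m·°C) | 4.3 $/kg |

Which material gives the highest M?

Screen on constraints: k ≥ 1.01 W/(m·K); cost ≤ 5.1 $/kg. Survivors: candidate Q, candidate L.
After converting to SI:
  candidate Q: σ_y = 926.0 MPa, ρ = 7830 kg/m³
  candidate L: σ_y = 26.30 MPa, ρ = 2371 kg/m³
  candidate Q: M = 118 kN·m/kg
  candidate L: M = 11.1 kN·m/kg
Candidate Q ranks first.

candidate Q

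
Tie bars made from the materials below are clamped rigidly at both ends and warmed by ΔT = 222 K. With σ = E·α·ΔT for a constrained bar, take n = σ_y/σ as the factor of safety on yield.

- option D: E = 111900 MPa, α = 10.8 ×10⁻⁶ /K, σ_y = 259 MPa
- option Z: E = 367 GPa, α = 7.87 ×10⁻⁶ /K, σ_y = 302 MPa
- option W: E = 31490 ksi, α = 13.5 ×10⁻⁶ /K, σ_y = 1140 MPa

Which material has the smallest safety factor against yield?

option Z

With everything in SI (GPa, ×10⁻⁶/K, MPa):
  option D: E = 111.9, α = 10.8, σ_y = 259.0 → σ = 268 MPa, n = 0.965
  option Z: E = 367.0, α = 7.87, σ_y = 302.0 → σ = 641 MPa, n = 0.471
  option W: E = 217.1, α = 13.5, σ_y = 1140 → σ = 651 MPa, n = 1.75
Option Z has the lowest safety factor, n = 0.471.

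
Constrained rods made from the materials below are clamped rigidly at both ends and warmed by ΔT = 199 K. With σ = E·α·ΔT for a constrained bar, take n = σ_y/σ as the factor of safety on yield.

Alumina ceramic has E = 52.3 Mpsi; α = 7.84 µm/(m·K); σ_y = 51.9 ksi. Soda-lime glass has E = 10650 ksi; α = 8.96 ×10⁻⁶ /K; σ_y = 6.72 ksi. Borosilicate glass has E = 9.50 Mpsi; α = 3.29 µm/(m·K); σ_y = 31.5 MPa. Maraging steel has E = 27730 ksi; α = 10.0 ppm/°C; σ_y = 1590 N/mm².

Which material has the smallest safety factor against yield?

soda-lime glass

Per material, after unit conversion:
  alumina ceramic: E = 360.6, α = 7.84, σ_y = 357.8 → σ = 563 MPa, n = 0.636
  soda-lime glass: E = 73.43, α = 8.96, σ_y = 46.33 → σ = 131 MPa, n = 0.354
  borosilicate glass: E = 65.50, α = 3.29, σ_y = 31.50 → σ = 42.9 MPa, n = 0.735
  maraging steel: E = 191.2, α = 10.0, σ_y = 1590 → σ = 380 MPa, n = 4.18
Smallest n: soda-lime glass with n = 0.354.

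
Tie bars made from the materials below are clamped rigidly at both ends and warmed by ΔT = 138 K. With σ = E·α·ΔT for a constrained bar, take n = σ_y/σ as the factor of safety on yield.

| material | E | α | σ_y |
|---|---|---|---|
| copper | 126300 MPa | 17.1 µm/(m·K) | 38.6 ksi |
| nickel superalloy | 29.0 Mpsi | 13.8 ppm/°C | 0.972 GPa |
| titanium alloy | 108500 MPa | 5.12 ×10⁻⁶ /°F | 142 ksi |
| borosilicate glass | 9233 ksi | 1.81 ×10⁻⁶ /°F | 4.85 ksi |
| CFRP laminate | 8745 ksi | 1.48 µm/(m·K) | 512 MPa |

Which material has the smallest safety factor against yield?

In consistent units (E in GPa, α in ×10⁻⁶/K, σ_y in MPa):
  copper: E = 126.3, α = 17.1, σ_y = 266.1 → σ = 298 MPa, n = 0.893
  nickel superalloy: E = 199.9, α = 13.8, σ_y = 972.0 → σ = 381 MPa, n = 2.55
  titanium alloy: E = 108.5, α = 9.22, σ_y = 979.1 → σ = 138 MPa, n = 7.10
  borosilicate glass: E = 63.66, α = 3.26, σ_y = 33.44 → σ = 28.6 MPa, n = 1.17
  CFRP laminate: E = 60.29, α = 1.48, σ_y = 512.0 → σ = 12.3 MPa, n = 41.6
Copper has the lowest safety factor, n = 0.893.

copper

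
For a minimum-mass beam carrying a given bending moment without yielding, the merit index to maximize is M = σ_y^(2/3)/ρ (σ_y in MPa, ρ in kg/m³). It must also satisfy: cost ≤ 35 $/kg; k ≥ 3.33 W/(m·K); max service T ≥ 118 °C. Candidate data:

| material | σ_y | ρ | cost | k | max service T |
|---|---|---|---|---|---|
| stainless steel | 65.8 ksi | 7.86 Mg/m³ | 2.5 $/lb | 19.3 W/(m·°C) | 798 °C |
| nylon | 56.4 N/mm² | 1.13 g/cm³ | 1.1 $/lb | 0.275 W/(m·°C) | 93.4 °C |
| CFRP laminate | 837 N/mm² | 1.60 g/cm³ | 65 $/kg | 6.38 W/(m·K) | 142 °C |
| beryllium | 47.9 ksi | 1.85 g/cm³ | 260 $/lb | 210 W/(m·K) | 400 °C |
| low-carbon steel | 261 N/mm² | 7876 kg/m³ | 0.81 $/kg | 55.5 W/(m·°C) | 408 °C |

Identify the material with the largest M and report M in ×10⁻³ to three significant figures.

stainless steel, M = 7.51×10⁻³

Screen on constraints: cost ≤ 35 $/kg; k ≥ 3.33 W/(m·K); max service T ≥ 118 °C. Survivors: stainless steel, low-carbon steel.
Convert each candidate to consistent units, then evaluate M:
  stainless steel: σ_y = 453.7 MPa, ρ = 7860 kg/m³
  low-carbon steel: σ_y = 261.0 MPa, ρ = 7876 kg/m³
  stainless steel: M = 7.51×10⁻³
  low-carbon steel: M = 5.19×10⁻³
Stainless steel has the largest M.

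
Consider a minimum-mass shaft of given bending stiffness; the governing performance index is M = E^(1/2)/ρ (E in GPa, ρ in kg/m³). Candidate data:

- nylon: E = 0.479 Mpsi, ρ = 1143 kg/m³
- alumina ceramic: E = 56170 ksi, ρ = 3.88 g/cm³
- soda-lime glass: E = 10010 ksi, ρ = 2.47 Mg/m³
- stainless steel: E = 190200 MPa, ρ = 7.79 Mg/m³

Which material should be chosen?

alumina ceramic

After converting to SI:
  nylon: E = 3.303 GPa, ρ = 1143 kg/m³
  alumina ceramic: E = 387.3 GPa, ρ = 3880 kg/m³
  soda-lime glass: E = 69.02 GPa, ρ = 2470 kg/m³
  stainless steel: E = 190.2 GPa, ρ = 7790 kg/m³
  alumina ceramic: M = 5.07×10⁻³
  soda-lime glass: M = 3.36×10⁻³
  stainless steel: M = 1.77×10⁻³
  nylon: M = 1.59×10⁻³
Highest index: alumina ceramic.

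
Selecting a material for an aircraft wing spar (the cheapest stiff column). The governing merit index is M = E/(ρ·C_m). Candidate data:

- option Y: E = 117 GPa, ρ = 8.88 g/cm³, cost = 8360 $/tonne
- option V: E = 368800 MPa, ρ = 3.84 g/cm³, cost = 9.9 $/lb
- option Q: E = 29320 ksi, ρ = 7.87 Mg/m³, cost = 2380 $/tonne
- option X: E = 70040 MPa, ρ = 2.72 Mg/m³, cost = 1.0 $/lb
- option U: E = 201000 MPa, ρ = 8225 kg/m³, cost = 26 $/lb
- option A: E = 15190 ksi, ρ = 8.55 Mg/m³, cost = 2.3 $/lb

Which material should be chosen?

option X

Putting every candidate on a common basis:
  option Y: E = 117.0 GPa, ρ = 8880 kg/m³, cost = 8.360 $/kg
  option V: E = 368.8 GPa, ρ = 3840 kg/m³, cost = 21.83 $/kg
  option Q: E = 202.2 GPa, ρ = 7870 kg/m³, cost = 2.380 $/kg
  option X: E = 70.04 GPa, ρ = 2720 kg/m³, cost = 2.205 $/kg
  option U: E = 201.0 GPa, ρ = 8225 kg/m³, cost = 57.32 $/kg
  option A: E = 104.7 GPa, ρ = 8550 kg/m³, cost = 5.071 $/kg
  option X: M = 11.7 MN·m per $
  option Q: M = 10.8 MN·m per $
  option V: M = 4.40 MN·m per $
  option A: M = 2.42 MN·m per $
  option Y: M = 1.58 MN·m per $
  option U: M = 0.426 MN·m per $
Highest index: option X.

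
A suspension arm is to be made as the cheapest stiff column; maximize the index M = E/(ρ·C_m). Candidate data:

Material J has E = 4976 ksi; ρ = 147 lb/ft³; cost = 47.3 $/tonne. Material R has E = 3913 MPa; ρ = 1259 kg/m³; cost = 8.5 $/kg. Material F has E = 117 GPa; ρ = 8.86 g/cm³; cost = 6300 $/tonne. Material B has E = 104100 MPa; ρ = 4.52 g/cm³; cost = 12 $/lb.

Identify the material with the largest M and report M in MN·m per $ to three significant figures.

In SI units:
  material J: E = 34.31 GPa, ρ = 2355 kg/m³, cost = 0.04730 $/kg
  material R: E = 3.913 GPa, ρ = 1259 kg/m³, cost = 8.500 $/kg
  material F: E = 117.0 GPa, ρ = 8860 kg/m³, cost = 6.300 $/kg
  material B: E = 104.1 GPa, ρ = 4520 kg/m³, cost = 26.46 $/kg
  material J: M = 308 MN·m per $
  material F: M = 2.10 MN·m per $
  material B: M = 0.871 MN·m per $
  material R: M = 0.366 MN·m per $
The maximum is for material J.

material J, M = 308 MN·m per $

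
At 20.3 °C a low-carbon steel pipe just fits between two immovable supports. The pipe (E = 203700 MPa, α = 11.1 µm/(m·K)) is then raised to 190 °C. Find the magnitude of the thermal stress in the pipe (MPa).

384 MPa

E = 203700 MPa = 203.7 GPa.
ΔT = 169.7 K. Constrained thermal stress σ = E·α·ΔT = 203.7×10³ MPa × 11.1×10⁻⁶ × 169.7 = 384 MPa (compressive).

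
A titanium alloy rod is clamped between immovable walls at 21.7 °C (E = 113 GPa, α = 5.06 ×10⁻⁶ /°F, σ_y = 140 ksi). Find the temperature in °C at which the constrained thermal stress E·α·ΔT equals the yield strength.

960 °C

α = 5.06×10⁻⁶/°F × 9/5 = 9.11×10⁻⁶/K.
σ_y = 140 ksi = 965.3 MPa.
E·α·ΔT = 965.3 MPa ⇒ ΔT = 965.3 / (113.0×10³ × 9.11×10⁻⁶) = 937.9 K.
T = 21.7 + 937.9 = 959.6 °C.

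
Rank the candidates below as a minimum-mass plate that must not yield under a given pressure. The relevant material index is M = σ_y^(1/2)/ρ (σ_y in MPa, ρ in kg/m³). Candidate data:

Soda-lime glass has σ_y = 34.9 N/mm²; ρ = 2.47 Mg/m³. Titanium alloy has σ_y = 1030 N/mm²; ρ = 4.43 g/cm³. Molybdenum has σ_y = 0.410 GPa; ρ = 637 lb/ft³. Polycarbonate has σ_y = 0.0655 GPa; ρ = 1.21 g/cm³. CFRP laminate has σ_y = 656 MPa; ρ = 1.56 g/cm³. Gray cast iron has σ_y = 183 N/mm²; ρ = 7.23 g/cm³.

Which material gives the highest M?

CFRP laminate

Normalizing units and computing the index:
  soda-lime glass: σ_y = 34.90 MPa, ρ = 2470 kg/m³
  titanium alloy: σ_y = 1030 MPa, ρ = 4430 kg/m³
  molybdenum: σ_y = 410.0 MPa, ρ = 10200 kg/m³
  polycarbonate: σ_y = 65.50 MPa, ρ = 1210 kg/m³
  CFRP laminate: σ_y = 656.0 MPa, ρ = 1560 kg/m³
  gray cast iron: σ_y = 183.0 MPa, ρ = 7230 kg/m³
  CFRP laminate: M = 16.4×10⁻³
  titanium alloy: M = 7.24×10⁻³
  polycarbonate: M = 6.69×10⁻³
  soda-lime glass: M = 2.39×10⁻³
  molybdenum: M = 1.98×10⁻³
  gray cast iron: M = 1.87×10⁻³
CFRP laminate ranks first.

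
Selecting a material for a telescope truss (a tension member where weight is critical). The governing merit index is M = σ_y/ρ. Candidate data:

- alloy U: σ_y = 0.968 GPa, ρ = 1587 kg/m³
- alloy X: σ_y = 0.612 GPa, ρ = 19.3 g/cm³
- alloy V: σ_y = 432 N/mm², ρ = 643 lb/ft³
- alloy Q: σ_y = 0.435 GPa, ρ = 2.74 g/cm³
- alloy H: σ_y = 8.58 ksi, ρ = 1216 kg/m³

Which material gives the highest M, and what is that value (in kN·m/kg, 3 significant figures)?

alloy U, M = 610 kN·m/kg

In SI units:
  alloy U: σ_y = 968.0 MPa, ρ = 1587 kg/m³
  alloy X: σ_y = 612.0 MPa, ρ = 19300 kg/m³
  alloy V: σ_y = 432.0 MPa, ρ = 10300 kg/m³
  alloy Q: σ_y = 435.0 MPa, ρ = 2740 kg/m³
  alloy H: σ_y = 59.16 MPa, ρ = 1216 kg/m³
  alloy U: M = 610 kN·m/kg
  alloy Q: M = 159 kN·m/kg
  alloy H: M = 48.6 kN·m/kg
  alloy V: M = 41.9 kN·m/kg
  alloy X: M = 31.7 kN·m/kg
Highest index: alloy U.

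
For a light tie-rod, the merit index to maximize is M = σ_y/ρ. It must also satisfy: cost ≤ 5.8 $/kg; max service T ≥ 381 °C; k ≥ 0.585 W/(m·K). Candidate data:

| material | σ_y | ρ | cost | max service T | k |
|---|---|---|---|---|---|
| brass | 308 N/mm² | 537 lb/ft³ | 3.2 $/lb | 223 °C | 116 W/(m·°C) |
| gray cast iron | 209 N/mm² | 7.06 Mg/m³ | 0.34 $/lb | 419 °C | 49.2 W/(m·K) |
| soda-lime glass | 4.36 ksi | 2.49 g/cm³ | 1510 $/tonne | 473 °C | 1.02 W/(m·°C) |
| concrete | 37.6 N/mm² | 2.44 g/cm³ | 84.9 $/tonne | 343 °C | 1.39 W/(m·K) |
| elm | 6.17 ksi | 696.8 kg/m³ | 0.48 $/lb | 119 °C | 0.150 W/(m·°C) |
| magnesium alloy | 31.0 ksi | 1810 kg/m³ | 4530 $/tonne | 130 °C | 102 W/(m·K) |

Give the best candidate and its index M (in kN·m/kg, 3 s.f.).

gray cast iron, M = 29.6 kN·m/kg

Screen on constraints: cost ≤ 5.8 $/kg; max service T ≥ 381 °C; k ≥ 0.585 W/(m·K). Survivors: gray cast iron, soda-lime glass.
In SI units:
  gray cast iron: σ_y = 209.0 MPa, ρ = 7060 kg/m³
  soda-lime glass: σ_y = 30.06 MPa, ρ = 2490 kg/m³
  gray cast iron: M = 29.6 kN·m/kg
  soda-lime glass: M = 12.1 kN·m/kg
Highest index: gray cast iron.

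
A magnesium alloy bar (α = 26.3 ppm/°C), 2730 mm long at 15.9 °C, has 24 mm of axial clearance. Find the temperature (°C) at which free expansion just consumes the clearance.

α·L₀·ΔT = 24.0 mm ⇒ ΔT = 24.0 / (26.3×10⁻⁶ × 2730.0) = 334.3 K.
T = 15.9 + 334.3 = 350.2 °C.

350 °C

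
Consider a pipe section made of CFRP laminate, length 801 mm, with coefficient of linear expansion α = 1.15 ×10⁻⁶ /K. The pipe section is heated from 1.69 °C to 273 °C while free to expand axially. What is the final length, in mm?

801.25 mm

ΔT = 273 − 1.69 = 271.3 K.
ΔL = α·L₀·ΔT = 1.15×10⁻⁶ × 801 mm × 271.3 K = 0.250 mm.
L = L₀ + ΔL = 801 + 0.250 = 801.25 mm.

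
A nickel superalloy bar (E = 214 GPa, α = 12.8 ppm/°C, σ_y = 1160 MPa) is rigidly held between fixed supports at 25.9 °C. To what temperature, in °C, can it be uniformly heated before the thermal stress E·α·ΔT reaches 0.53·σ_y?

250 °C

E·α·ΔT = 614.8 MPa ⇒ ΔT = 614.8 / (214.0×10³ × 12.8×10⁻⁶) = 224.4 K.
T = 25.9 + 224.4 = 250.3 °C.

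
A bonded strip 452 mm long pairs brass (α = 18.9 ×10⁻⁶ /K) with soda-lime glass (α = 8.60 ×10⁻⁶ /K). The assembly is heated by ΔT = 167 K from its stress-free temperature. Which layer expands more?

brass

α(brass) = 18.9×10⁻⁶/K vs α(soda-lime glass) = 8.60×10⁻⁶/K.
Higher α expands more for the same ΔT: brass.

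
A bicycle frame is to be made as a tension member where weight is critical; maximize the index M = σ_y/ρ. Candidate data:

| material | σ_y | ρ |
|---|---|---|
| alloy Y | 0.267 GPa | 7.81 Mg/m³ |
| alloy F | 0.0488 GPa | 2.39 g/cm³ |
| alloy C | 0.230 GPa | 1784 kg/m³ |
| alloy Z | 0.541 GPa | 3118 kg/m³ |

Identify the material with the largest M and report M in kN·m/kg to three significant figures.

alloy Z, M = 174 kN·m/kg

In SI units:
  alloy Y: σ_y = 267.0 MPa, ρ = 7810 kg/m³
  alloy F: σ_y = 48.80 MPa, ρ = 2390 kg/m³
  alloy C: σ_y = 230.0 MPa, ρ = 1784 kg/m³
  alloy Z: σ_y = 541.0 MPa, ρ = 3118 kg/m³
  alloy Z: M = 174 kN·m/kg
  alloy C: M = 129 kN·m/kg
  alloy Y: M = 34.2 kN·m/kg
  alloy F: M = 20.4 kN·m/kg
Highest index: alloy Z.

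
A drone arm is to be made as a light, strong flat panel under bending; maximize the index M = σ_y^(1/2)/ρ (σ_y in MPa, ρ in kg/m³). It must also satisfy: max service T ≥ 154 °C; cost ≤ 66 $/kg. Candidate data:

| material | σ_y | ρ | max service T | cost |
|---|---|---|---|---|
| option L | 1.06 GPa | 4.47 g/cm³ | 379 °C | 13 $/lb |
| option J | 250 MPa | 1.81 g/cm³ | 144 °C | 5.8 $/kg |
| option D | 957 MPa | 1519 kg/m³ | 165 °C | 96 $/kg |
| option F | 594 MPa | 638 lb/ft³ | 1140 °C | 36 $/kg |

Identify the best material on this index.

option L

Screen on constraints: max service T ≥ 154 °C; cost ≤ 66 $/kg. Survivors: option L, option F.
Putting every candidate on a common basis:
  option L: σ_y = 1060 MPa, ρ = 4470 kg/m³
  option F: σ_y = 594.0 MPa, ρ = 10220 kg/m³
  option L: M = 7.28×10⁻³
  option F: M = 2.38×10⁻³
Highest index: option L.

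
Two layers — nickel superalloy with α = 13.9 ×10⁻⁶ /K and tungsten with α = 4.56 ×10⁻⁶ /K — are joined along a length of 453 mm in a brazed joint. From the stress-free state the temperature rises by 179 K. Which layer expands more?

nickel superalloy

α(nickel superalloy) = 13.9×10⁻⁶/K vs α(tungsten) = 4.56×10⁻⁶/K.
Higher α expands more for the same ΔT: nickel superalloy.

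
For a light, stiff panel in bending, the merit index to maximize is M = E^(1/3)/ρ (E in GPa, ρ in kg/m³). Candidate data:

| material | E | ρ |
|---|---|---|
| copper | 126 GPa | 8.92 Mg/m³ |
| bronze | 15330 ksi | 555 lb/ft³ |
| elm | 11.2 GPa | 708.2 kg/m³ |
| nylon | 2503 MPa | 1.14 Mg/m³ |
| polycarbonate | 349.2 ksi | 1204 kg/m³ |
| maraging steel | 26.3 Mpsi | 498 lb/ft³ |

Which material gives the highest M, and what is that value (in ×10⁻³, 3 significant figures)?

elm, M = 3.16×10⁻³

Normalizing units and computing the index:
  copper: E = 126.0 GPa, ρ = 8920 kg/m³
  bronze: E = 105.7 GPa, ρ = 8890 kg/m³
  elm: E = 11.20 GPa, ρ = 708.2 kg/m³
  nylon: E = 2.503 GPa, ρ = 1140 kg/m³
  polycarbonate: E = 2.408 GPa, ρ = 1204 kg/m³
  maraging steel: E = 181.3 GPa, ρ = 7977 kg/m³
  elm: M = 3.16×10⁻³
  nylon: M = 1.19×10⁻³
  polycarbonate: M = 1.11×10⁻³
  maraging steel: M = 0.710×10⁻³
  copper: M = 0.562×10⁻³
  bronze: M = 0.532×10⁻³
The maximum is for elm.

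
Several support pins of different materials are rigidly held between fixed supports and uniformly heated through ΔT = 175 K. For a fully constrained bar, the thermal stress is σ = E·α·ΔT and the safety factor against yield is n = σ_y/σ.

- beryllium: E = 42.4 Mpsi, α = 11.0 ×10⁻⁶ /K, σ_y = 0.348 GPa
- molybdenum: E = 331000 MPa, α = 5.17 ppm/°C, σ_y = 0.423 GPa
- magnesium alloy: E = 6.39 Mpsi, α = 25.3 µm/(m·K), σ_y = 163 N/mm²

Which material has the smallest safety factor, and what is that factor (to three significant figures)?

With everything in SI (GPa, ×10⁻⁶/K, MPa):
  beryllium: E = 292.3, α = 11.0, σ_y = 348.0 → σ = 563 MPa, n = 0.618
  molybdenum: E = 331.0, α = 5.17, σ_y = 423.0 → σ = 299 MPa, n = 1.41
  magnesium alloy: E = 44.06, α = 25.3, σ_y = 163.0 → σ = 195 MPa, n = 0.836
Smallest n: beryllium with n = 0.618.

beryllium, n = 0.618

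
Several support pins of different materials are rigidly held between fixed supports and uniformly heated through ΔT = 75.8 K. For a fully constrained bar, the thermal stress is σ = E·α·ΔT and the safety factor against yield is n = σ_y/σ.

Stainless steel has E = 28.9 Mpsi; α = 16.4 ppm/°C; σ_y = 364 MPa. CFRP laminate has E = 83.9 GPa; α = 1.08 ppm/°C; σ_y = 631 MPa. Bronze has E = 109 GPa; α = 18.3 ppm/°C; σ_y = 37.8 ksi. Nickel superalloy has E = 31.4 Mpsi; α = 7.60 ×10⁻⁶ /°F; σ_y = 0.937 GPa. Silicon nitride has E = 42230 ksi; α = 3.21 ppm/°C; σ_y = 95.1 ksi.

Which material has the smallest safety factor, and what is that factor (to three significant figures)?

In consistent units (E in GPa, α in ×10⁻⁶/K, σ_y in MPa):
  stainless steel: E = 199.3, α = 16.4, σ_y = 364.0 → σ = 248 MPa, n = 1.47
  CFRP laminate: E = 83.90, α = 1.08, σ_y = 631.0 → σ = 6.87 MPa, n = 91.9
  bronze: E = 109.0, α = 18.3, σ_y = 260.6 → σ = 151 MPa, n = 1.72
  nickel superalloy: E = 216.5, α = 13.7, σ_y = 937.0 → σ = 224 MPa, n = 4.17
  silicon nitride: E = 291.2, α = 3.21, σ_y = 655.7 → σ = 70.8 MPa, n = 9.26
The minimum is stainless steel at n = 1.47.

stainless steel, n = 1.47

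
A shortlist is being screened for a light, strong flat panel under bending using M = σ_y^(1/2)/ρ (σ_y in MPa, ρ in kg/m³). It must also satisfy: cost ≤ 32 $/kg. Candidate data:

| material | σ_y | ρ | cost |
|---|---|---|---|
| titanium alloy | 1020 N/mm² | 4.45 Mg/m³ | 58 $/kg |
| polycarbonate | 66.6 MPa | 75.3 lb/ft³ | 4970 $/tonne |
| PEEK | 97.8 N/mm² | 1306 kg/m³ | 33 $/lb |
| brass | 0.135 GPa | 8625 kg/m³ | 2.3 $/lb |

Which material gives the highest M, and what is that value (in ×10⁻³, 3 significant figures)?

polycarbonate, M = 6.77×10⁻³

Screen on constraints: cost ≤ 32 $/kg. Survivors: polycarbonate, brass.
Normalizing units and computing the index:
  polycarbonate: σ_y = 66.60 MPa, ρ = 1206 kg/m³
  brass: σ_y = 135.0 MPa, ρ = 8625 kg/m³
  polycarbonate: M = 6.77×10⁻³
  brass: M = 1.35×10⁻³
Highest index: polycarbonate.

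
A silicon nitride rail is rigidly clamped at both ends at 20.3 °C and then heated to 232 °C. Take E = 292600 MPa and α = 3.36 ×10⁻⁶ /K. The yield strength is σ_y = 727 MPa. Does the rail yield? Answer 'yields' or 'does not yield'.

does not yield

E = 292600 MPa = 292.6 GPa.
ΔT = 211.7 K. Constrained thermal stress σ = E·α·ΔT = 292.6×10³ MPa × 3.36×10⁻⁶ × 211.7 = 208 MPa (compressive).
Compare to σ_y = 727 MPa: σ < σ_y, so it does not yield.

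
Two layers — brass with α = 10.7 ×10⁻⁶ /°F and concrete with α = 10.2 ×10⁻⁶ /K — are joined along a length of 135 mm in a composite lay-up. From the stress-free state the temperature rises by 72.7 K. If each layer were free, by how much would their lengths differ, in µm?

brass: α = 10.7×10⁻⁶/°F × 9/5 = 19.3×10⁻⁶/K.
Δα = |19.3 − 10.2|×10⁻⁶/K = 9.06×10⁻⁶/K.
ΔL_mismatch = Δα·L·ΔT = 9.06×10⁻⁶ × 135.0 mm × 72.7 K = 88.9 µm.

88.9 µm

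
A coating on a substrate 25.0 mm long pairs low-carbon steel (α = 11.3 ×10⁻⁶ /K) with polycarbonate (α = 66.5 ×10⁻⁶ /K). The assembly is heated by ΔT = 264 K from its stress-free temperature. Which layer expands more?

polycarbonate

α(low-carbon steel) = 11.3×10⁻⁶/K vs α(polycarbonate) = 66.5×10⁻⁶/K.
Higher α expands more for the same ΔT: polycarbonate.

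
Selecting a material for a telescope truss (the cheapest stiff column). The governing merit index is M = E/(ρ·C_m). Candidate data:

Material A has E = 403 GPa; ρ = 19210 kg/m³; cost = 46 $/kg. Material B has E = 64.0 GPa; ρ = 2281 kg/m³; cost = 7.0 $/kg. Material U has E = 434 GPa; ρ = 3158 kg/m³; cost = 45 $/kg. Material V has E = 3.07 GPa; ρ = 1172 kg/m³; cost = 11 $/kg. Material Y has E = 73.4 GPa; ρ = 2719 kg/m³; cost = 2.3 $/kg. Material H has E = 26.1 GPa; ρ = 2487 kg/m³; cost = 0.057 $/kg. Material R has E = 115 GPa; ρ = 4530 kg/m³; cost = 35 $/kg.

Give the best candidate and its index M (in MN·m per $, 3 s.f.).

material H, M = 184 MN·m per $

Evaluate M for each candidate:
  material H: M = 184 MN·m per $
  material Y: M = 11.7 MN·m per $
  material B: M = 4.01 MN·m per $
  material U: M = 3.05 MN·m per $
  material R: M = 0.725 MN·m per $
  material A: M = 0.456 MN·m per $
  material V: M = 0.238 MN·m per $
The maximum is for material H.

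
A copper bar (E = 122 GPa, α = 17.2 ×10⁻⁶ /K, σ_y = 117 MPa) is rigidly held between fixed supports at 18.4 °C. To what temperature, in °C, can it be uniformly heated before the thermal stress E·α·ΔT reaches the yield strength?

74.2 °C

E·α·ΔT = 117.0 MPa ⇒ ΔT = 117.0 / (122.0×10³ × 17.2×10⁻⁶) = 55.76 K.
T = 18.4 + 55.76 = 74.16 °C.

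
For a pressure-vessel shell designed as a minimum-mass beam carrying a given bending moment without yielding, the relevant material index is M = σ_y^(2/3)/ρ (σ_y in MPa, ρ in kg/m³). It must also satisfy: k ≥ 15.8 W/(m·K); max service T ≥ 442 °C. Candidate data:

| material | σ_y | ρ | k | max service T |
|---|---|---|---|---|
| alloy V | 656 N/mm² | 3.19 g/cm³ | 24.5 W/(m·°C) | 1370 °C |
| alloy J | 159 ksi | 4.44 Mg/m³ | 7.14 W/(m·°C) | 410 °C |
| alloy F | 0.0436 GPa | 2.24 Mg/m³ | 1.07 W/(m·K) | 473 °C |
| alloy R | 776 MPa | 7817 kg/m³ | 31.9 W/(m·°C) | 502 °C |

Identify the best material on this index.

alloy V

Screen on constraints: k ≥ 15.8 W/(m·K); max service T ≥ 442 °C. Survivors: alloy V, alloy R.
In SI units:
  alloy V: σ_y = 656.0 MPa, ρ = 3190 kg/m³
  alloy R: σ_y = 776.0 MPa, ρ = 7817 kg/m³
  alloy V: M = 23.7×10⁻³
  alloy R: M = 10.8×10⁻³
Highest index: alloy V.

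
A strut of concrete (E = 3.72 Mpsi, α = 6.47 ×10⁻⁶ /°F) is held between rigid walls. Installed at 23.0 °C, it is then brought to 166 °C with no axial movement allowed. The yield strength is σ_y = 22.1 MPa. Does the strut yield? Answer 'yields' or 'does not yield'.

E = 3.72 Mpsi = 25.65 GPa.
α = 6.47×10⁻⁶/°F × 9/5 = 11.6×10⁻⁶/K.
ΔT = 143.0 K. Constrained thermal stress σ = E·α·ΔT = 25.65×10³ MPa × 11.6×10⁻⁶ × 143.0 = 42.7 MPa (compressive).
Compare to σ_y = 22.1 MPa: σ ≥ σ_y, so it yields.

yields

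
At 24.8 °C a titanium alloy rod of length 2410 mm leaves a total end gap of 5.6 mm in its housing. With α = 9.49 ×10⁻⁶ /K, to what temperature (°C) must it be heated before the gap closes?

α·L₀·ΔT = 5.6 mm ⇒ ΔT = 5.6 / (9.49×10⁻⁶ × 2410.0) = 244.9 K.
T = 24.8 + 244.9 = 269.7 °C.

270 °C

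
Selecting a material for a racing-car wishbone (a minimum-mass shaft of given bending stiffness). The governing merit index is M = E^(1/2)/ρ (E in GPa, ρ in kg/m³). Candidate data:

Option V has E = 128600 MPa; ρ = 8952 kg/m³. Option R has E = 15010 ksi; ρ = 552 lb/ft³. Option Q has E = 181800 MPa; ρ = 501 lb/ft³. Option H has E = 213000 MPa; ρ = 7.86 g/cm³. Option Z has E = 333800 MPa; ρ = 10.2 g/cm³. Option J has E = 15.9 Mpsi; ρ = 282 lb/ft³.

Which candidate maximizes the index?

Normalizing units and computing the index:
  option V: E = 128.6 GPa, ρ = 8952 kg/m³
  option R: E = 103.5 GPa, ρ = 8842 kg/m³
  option Q: E = 181.8 GPa, ρ = 8025 kg/m³
  option H: E = 213.0 GPa, ρ = 7860 kg/m³
  option Z: E = 333.8 GPa, ρ = 10200 kg/m³
  option J: E = 109.6 GPa, ρ = 4517 kg/m³
  option J: M = 2.32×10⁻³
  option H: M = 1.86×10⁻³
  option Z: M = 1.79×10⁻³
  option Q: M = 1.68×10⁻³
  option V: M = 1.27×10⁻³
  option R: M = 1.15×10⁻³
The maximum is for option J.

option J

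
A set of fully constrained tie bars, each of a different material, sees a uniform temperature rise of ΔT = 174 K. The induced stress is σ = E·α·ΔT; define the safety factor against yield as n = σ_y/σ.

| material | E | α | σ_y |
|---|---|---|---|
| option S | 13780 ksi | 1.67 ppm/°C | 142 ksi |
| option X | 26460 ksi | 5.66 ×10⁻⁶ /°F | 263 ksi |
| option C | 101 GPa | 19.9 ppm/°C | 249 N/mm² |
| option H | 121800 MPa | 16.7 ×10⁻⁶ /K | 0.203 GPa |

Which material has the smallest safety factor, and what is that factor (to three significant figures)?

option H, n = 0.574

Converting E to GPa, α to ×10⁻⁶/K, σ_y to MPa, then σ and n for each:
  option S: E = 95.01, α = 1.67, σ_y = 979.1 → σ = 27.6 MPa, n = 35.5
  option X: E = 182.4, α = 10.2, σ_y = 1813 → σ = 323 MPa, n = 5.61
  option C: E = 101.0, α = 19.9, σ_y = 249.0 → σ = 350 MPa, n = 0.712
  option H: E = 121.8, α = 16.7, σ_y = 203.0 → σ = 354 MPa, n = 0.574
Option H has the lowest safety factor, n = 0.574.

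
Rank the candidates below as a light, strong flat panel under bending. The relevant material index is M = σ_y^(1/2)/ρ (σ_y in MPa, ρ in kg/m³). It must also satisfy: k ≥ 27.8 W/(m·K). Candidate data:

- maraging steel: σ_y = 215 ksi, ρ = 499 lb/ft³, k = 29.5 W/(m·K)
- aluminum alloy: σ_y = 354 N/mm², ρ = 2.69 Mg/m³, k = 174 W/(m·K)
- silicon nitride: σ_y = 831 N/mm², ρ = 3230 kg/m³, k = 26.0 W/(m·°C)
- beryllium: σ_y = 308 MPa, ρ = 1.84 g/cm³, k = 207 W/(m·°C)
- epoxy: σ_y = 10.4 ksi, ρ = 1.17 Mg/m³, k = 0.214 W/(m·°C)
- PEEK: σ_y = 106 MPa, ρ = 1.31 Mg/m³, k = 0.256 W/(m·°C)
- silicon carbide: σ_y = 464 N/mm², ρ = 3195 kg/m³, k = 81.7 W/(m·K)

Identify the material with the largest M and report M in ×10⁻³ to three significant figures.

beryllium, M = 9.54×10⁻³

Screen on constraints: k ≥ 27.8 W/(m·K). Survivors: maraging steel, aluminum alloy, beryllium, silicon carbide.
After converting to SI:
  maraging steel: σ_y = 1482 MPa, ρ = 7993 kg/m³
  aluminum alloy: σ_y = 354.0 MPa, ρ = 2690 kg/m³
  beryllium: σ_y = 308.0 MPa, ρ = 1840 kg/m³
  silicon carbide: σ_y = 464.0 MPa, ρ = 3195 kg/m³
  beryllium: M = 9.54×10⁻³
  aluminum alloy: M = 6.99×10⁻³
  silicon carbide: M = 6.74×10⁻³
  maraging steel: M = 4.82×10⁻³
The maximum is for beryllium.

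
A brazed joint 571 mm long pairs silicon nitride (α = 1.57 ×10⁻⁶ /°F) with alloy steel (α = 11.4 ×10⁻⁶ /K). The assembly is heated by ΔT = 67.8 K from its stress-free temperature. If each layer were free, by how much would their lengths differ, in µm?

silicon nitride: α = 1.57×10⁻⁶/°F × 9/5 = 2.83×10⁻⁶/K.
Δα = |2.83 − 11.4|×10⁻⁶/K = 8.57×10⁻⁶/K.
ΔL_mismatch = Δα·L·ΔT = 8.57×10⁻⁶ × 571.0 mm × 67.8 K = 332 µm.

332 µm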